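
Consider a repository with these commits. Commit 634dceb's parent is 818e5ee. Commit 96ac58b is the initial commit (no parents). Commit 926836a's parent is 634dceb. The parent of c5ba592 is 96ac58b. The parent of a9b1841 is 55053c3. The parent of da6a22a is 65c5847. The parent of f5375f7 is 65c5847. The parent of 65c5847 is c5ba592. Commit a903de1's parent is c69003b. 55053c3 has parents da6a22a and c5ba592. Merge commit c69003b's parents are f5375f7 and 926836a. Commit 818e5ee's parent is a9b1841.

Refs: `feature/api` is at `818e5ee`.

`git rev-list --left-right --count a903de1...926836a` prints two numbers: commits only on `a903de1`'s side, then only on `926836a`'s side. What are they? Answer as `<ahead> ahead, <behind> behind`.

3 ahead, 0 behind

Reachable from a903de1: {55053c3, 634dceb, 65c5847, 818e5ee, 926836a, 96ac58b, a903de1, a9b1841, c5ba592, c69003b, da6a22a, f5375f7}.
Reachable from 926836a: {55053c3, 634dceb, 65c5847, 818e5ee, 926836a, 96ac58b, a9b1841, c5ba592, da6a22a}.
Only in a903de1's history (ahead): {a903de1, c69003b, f5375f7} — 3.
Only in 926836a's history (behind): {} — 0.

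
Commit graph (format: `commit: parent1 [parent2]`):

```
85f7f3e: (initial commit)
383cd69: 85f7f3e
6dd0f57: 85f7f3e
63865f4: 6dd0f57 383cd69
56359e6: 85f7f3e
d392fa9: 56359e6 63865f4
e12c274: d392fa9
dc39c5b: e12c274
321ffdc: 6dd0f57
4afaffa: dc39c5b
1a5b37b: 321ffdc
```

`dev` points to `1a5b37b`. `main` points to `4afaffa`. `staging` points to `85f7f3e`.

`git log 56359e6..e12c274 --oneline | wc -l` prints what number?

Reachable from e12c274: {383cd69, 56359e6, 63865f4, 6dd0f57, 85f7f3e, d392fa9, e12c274}.
Reachable from 56359e6: {56359e6, 85f7f3e}.
In e12c274's history but not 56359e6's: {383cd69, 63865f4, 6dd0f57, d392fa9, e12c274} — 5 commits.

5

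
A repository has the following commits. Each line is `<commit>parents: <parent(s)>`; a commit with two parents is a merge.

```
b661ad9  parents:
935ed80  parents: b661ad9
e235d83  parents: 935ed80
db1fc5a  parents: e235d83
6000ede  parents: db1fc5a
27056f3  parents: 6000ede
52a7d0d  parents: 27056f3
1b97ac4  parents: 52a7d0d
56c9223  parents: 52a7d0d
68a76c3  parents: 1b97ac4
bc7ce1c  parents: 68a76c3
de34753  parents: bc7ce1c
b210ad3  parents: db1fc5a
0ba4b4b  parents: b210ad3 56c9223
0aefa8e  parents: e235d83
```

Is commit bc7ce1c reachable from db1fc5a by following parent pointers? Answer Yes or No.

No

Ancestors of db1fc5a: {935ed80, b661ad9, db1fc5a, e235d83}.
bc7ce1c is not in that set, so it is not an ancestor of db1fc5a.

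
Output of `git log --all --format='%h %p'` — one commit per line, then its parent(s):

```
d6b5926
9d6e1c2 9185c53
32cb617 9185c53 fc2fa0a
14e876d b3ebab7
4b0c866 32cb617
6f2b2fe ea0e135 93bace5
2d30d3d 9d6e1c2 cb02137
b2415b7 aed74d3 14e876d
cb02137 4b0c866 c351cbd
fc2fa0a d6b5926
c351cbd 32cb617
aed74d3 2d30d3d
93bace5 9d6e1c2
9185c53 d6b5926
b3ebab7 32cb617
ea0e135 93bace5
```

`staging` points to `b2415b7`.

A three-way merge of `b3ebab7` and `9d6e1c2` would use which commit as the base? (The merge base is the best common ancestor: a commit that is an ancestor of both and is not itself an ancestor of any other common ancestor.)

Ancestors of b3ebab7: {32cb617, 9185c53, b3ebab7, d6b5926, fc2fa0a}.
Ancestors of 9d6e1c2: {9185c53, 9d6e1c2, d6b5926}.
Common ancestors: {9185c53, d6b5926}.
Among these, 9185c53 is not an ancestor of any other common ancestor — it is the merge base.

9185c53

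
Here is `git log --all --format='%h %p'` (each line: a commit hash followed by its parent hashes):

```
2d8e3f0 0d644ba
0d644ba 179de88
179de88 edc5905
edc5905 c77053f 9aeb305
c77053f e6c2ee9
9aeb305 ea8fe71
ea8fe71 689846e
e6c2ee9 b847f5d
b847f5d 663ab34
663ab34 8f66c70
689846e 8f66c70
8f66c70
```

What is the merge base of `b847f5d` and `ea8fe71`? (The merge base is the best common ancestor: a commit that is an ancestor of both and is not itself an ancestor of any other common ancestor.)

8f66c70

Ancestors of b847f5d: {663ab34, 8f66c70, b847f5d}.
Ancestors of ea8fe71: {689846e, 8f66c70, ea8fe71}.
Common ancestors: {8f66c70}.
The only common ancestor is 8f66c70, so it is the merge base.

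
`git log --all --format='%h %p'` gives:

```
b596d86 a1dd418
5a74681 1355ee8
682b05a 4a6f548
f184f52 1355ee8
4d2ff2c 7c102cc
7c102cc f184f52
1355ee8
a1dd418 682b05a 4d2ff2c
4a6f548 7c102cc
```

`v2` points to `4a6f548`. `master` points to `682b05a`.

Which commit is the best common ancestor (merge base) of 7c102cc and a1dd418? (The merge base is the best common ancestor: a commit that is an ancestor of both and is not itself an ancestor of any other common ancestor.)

7c102cc

Ancestors of 7c102cc: {1355ee8, 7c102cc, f184f52}.
Ancestors of a1dd418: {1355ee8, 4a6f548, 4d2ff2c, 682b05a, 7c102cc, a1dd418, f184f52}.
Common ancestors: {1355ee8, 7c102cc, f184f52}.
Among these, 7c102cc is not an ancestor of any other common ancestor — it is the merge base.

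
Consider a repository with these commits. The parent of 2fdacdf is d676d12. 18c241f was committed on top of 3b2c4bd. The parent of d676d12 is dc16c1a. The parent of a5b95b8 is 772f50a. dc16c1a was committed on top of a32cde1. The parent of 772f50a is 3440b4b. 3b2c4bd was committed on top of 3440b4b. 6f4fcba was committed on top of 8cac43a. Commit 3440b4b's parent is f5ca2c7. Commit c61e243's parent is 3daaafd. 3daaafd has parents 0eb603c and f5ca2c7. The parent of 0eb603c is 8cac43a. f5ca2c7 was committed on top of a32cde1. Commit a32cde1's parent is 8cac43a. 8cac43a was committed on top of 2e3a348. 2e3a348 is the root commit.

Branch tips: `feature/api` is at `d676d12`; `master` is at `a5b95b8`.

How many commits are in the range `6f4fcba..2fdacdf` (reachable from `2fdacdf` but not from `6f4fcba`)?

4

Reachable from 2fdacdf: {2e3a348, 2fdacdf, 8cac43a, a32cde1, d676d12, dc16c1a}.
Reachable from 6f4fcba: {2e3a348, 6f4fcba, 8cac43a}.
In 2fdacdf's history but not 6f4fcba's: {2fdacdf, a32cde1, d676d12, dc16c1a} — 4 commits.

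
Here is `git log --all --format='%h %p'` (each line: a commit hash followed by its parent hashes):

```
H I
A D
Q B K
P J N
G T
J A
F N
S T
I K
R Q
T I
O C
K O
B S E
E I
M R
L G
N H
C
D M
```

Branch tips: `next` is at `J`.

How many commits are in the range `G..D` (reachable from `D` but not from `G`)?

7

Reachable from D: {B, C, D, E, I, K, M, O, Q, R, S, T}.
Reachable from G: {C, G, I, K, O, T}.
In D's history but not G's: {B, D, E, M, Q, R, S} — 7 commits.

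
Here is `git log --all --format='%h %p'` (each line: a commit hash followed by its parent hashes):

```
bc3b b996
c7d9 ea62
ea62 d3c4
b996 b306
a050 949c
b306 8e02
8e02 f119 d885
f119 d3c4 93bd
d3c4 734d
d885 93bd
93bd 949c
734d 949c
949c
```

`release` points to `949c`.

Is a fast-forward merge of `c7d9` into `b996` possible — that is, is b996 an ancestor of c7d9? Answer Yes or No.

A fast-forward from b996 to c7d9 is possible iff b996 is an ancestor of c7d9.
Ancestors of c7d9: {734d, 949c, c7d9, d3c4, ea62}.
b996 is not among them, so fast-forward is not possible.

No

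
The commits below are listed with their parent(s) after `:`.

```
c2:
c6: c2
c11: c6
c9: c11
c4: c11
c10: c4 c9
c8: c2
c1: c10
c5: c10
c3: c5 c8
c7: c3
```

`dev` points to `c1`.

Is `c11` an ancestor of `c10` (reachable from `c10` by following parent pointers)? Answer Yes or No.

Yes

Ancestors of c10 (commits reachable by following parents): {c10, c11, c2, c4, c6, c9}.
c11 is in that set, so it is an ancestor of c10.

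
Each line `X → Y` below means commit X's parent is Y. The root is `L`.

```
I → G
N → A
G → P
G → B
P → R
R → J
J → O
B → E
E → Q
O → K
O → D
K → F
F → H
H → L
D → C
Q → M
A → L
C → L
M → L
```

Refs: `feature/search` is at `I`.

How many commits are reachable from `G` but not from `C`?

13

Reachable from G: {B, C, D, E, F, G, H, J, K, L, M, O, P, Q, R}.
Reachable from C: {C, L}.
In G's history but not C's: {B, D, E, F, G, H, J, K, M, O, P, Q, R} — 13 commits.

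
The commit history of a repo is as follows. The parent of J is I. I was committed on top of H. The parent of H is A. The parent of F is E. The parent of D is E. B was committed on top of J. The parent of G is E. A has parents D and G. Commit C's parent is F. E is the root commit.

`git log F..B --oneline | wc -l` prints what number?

Reachable from B: {A, B, D, E, G, H, I, J}.
Reachable from F: {E, F}.
In B's history but not F's: {A, B, D, G, H, I, J} — 7 commits.

7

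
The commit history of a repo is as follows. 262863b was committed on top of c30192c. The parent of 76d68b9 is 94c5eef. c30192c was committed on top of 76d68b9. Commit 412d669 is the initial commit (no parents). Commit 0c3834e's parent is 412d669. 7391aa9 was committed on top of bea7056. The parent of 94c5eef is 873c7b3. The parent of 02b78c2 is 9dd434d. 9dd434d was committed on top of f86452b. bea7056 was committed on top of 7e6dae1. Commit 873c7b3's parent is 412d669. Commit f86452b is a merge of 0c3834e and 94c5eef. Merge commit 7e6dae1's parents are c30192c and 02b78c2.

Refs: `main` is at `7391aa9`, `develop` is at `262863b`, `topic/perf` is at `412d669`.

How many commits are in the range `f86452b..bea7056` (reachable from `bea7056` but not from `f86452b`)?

6

Reachable from bea7056: {02b78c2, 0c3834e, 412d669, 76d68b9, 7e6dae1, 873c7b3, 94c5eef, 9dd434d, bea7056, c30192c, f86452b}.
Reachable from f86452b: {0c3834e, 412d669, 873c7b3, 94c5eef, f86452b}.
In bea7056's history but not f86452b's: {02b78c2, 76d68b9, 7e6dae1, 9dd434d, bea7056, c30192c} — 6 commits.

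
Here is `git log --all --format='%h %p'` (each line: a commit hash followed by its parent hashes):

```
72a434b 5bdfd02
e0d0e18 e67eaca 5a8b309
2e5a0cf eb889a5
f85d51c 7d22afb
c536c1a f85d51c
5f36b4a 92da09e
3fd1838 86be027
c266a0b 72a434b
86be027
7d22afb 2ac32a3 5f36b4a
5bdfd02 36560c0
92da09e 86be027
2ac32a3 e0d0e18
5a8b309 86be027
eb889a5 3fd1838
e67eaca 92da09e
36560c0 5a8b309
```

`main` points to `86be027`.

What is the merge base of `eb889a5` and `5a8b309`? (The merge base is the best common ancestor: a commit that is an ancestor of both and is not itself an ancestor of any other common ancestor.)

Ancestors of eb889a5: {3fd1838, 86be027, eb889a5}.
Ancestors of 5a8b309: {5a8b309, 86be027}.
Common ancestors: {86be027}.
The only common ancestor is 86be027, so it is the merge base.

86be027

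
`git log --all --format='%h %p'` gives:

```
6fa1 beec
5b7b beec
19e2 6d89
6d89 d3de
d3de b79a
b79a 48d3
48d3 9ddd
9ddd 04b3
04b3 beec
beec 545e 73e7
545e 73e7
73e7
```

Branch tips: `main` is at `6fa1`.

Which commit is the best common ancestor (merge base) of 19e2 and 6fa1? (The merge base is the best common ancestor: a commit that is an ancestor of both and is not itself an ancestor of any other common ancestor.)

Ancestors of 19e2: {04b3, 19e2, 48d3, 545e, 6d89, 73e7, 9ddd, b79a, beec, d3de}.
Ancestors of 6fa1: {545e, 6fa1, 73e7, beec}.
Common ancestors: {545e, 73e7, beec}.
Among these, beec is not an ancestor of any other common ancestor — it is the merge base.

beec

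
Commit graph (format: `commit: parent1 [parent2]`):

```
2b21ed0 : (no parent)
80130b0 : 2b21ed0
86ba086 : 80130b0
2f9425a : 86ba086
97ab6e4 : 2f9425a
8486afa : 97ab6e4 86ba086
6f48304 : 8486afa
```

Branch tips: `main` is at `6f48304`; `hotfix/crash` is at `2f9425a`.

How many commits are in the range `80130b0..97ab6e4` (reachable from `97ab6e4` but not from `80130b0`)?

Reachable from 97ab6e4: {2b21ed0, 2f9425a, 80130b0, 86ba086, 97ab6e4}.
Reachable from 80130b0: {2b21ed0, 80130b0}.
In 97ab6e4's history but not 80130b0's: {2f9425a, 86ba086, 97ab6e4} — 3 commits.

3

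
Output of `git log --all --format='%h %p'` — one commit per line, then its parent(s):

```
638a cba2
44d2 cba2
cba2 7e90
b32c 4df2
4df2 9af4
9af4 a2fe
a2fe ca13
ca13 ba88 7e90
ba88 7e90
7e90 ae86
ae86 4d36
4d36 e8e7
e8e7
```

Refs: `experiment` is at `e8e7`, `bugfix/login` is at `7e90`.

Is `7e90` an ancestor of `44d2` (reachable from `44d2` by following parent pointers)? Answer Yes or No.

Yes

Ancestors of 44d2 (commits reachable by following parents): {44d2, 4d36, 7e90, ae86, cba2, e8e7}.
7e90 is in that set, so it is an ancestor of 44d2.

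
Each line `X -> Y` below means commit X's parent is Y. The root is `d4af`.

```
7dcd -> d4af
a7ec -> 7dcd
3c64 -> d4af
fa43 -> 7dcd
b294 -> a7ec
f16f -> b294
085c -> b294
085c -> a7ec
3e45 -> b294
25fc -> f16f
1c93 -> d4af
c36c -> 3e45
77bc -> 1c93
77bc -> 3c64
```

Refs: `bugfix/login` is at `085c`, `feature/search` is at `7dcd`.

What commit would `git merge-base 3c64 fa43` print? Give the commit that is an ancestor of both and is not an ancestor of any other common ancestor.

Ancestors of 3c64: {3c64, d4af}.
Ancestors of fa43: {7dcd, d4af, fa43}.
Common ancestors: {d4af}.
The only common ancestor is d4af, so it is the merge base.

d4af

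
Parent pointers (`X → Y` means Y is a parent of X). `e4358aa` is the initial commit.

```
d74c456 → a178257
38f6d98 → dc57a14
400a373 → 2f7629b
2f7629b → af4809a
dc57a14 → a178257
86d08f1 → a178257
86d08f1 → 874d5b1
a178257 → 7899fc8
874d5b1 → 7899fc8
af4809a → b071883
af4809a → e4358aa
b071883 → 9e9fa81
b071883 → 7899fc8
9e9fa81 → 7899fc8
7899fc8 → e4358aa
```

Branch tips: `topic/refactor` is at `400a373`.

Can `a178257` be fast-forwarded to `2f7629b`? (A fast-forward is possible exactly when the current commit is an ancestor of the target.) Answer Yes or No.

A fast-forward from a178257 to 2f7629b is possible iff a178257 is an ancestor of 2f7629b.
Ancestors of 2f7629b: {2f7629b, 7899fc8, 9e9fa81, af4809a, b071883, e4358aa}.
a178257 is not among them, so fast-forward is not possible.

No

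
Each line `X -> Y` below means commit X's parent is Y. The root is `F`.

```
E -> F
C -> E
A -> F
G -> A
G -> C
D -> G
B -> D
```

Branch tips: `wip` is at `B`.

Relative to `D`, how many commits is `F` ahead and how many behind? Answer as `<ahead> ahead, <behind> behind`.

0 ahead, 5 behind

Reachable from F: {F}.
Reachable from D: {A, C, D, E, F, G}.
Only in F's history (ahead): {} — 0.
Only in D's history (behind): {A, C, D, E, G} — 5.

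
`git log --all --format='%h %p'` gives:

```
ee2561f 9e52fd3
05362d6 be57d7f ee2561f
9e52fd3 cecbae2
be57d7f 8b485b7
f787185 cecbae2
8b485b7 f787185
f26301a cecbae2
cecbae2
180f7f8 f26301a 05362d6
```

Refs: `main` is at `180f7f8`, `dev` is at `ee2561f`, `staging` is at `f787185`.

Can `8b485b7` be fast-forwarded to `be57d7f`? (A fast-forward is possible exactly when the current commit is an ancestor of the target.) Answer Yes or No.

A fast-forward from 8b485b7 to be57d7f is possible iff 8b485b7 is an ancestor of be57d7f.
Ancestors of be57d7f: {8b485b7, be57d7f, cecbae2, f787185}.
8b485b7 is among them, so fast-forward is possible.

Yes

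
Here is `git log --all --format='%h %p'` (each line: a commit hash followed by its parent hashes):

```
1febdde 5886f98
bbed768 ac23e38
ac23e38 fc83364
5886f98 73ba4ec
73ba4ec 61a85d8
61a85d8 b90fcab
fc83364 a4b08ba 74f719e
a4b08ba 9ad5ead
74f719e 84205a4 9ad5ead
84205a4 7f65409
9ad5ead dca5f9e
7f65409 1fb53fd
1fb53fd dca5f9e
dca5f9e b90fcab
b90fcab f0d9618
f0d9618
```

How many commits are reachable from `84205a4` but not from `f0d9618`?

5

Reachable from 84205a4: {1fb53fd, 7f65409, 84205a4, b90fcab, dca5f9e, f0d9618}.
Reachable from f0d9618: {f0d9618}.
In 84205a4's history but not f0d9618's: {1fb53fd, 7f65409, 84205a4, b90fcab, dca5f9e} — 5 commits.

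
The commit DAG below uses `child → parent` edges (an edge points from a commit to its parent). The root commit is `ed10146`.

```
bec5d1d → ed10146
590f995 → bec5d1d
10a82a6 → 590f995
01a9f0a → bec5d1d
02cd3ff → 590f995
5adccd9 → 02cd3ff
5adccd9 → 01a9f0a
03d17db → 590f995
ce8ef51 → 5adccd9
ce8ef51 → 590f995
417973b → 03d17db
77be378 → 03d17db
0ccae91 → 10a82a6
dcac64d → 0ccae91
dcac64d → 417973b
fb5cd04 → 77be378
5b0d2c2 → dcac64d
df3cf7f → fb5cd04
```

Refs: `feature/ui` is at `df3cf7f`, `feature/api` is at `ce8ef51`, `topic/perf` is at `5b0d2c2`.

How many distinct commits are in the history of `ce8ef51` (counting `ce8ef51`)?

Walking parent pointers from ce8ef51: reachable set = {01a9f0a, 02cd3ff, 590f995, 5adccd9, bec5d1d, ce8ef51, ed10146}.
That is 7 commits.

7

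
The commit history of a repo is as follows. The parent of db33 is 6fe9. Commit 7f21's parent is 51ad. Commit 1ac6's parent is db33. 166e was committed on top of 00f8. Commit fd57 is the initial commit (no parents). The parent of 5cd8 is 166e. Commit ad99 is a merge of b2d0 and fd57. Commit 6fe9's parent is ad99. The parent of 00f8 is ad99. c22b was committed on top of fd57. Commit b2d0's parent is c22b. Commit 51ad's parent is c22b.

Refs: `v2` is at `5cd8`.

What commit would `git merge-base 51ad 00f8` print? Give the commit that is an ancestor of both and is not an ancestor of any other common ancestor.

Ancestors of 51ad: {51ad, c22b, fd57}.
Ancestors of 00f8: {00f8, ad99, b2d0, c22b, fd57}.
Common ancestors: {c22b, fd57}.
Among these, c22b is not an ancestor of any other common ancestor — it is the merge base.

c22b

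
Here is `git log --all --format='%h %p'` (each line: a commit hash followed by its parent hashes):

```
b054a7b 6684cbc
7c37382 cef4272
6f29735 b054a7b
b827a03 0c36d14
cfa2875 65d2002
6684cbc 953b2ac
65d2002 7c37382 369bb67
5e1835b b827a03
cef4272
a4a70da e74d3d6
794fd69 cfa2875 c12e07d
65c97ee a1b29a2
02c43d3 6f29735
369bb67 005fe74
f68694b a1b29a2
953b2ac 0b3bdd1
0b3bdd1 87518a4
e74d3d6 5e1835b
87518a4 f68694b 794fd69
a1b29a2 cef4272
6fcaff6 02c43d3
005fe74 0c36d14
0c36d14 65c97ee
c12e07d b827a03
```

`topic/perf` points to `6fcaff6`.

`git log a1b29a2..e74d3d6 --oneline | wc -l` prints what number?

Reachable from e74d3d6: {0c36d14, 5e1835b, 65c97ee, a1b29a2, b827a03, cef4272, e74d3d6}.
Reachable from a1b29a2: {a1b29a2, cef4272}.
In e74d3d6's history but not a1b29a2's: {0c36d14, 5e1835b, 65c97ee, b827a03, e74d3d6} — 5 commits.

5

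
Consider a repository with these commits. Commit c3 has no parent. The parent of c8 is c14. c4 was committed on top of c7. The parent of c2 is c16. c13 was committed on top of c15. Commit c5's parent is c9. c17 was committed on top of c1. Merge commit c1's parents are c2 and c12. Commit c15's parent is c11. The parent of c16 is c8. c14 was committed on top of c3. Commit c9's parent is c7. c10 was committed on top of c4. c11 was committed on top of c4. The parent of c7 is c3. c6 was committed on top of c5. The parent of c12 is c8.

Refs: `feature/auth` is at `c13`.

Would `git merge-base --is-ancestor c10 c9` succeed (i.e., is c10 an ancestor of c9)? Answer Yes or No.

No

Ancestors of c9: {c3, c7, c9}.
c10 is not in that set, so it is not an ancestor of c9.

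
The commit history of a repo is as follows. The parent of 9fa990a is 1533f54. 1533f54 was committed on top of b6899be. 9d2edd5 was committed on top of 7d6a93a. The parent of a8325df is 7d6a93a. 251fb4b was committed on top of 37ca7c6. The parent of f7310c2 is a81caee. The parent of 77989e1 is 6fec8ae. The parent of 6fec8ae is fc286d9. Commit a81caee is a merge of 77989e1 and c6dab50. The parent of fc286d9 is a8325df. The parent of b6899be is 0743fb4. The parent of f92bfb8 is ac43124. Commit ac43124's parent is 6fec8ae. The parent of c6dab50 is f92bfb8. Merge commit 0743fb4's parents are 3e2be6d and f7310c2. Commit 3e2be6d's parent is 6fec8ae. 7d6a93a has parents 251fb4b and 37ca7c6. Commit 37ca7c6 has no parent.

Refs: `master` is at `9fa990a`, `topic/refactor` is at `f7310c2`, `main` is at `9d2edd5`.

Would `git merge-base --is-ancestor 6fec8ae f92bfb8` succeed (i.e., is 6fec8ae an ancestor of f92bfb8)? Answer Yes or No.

Yes

Ancestors of f92bfb8 (commits reachable by following parents): {251fb4b, 37ca7c6, 6fec8ae, 7d6a93a, a8325df, ac43124, f92bfb8, fc286d9}.
6fec8ae is in that set, so it is an ancestor of f92bfb8.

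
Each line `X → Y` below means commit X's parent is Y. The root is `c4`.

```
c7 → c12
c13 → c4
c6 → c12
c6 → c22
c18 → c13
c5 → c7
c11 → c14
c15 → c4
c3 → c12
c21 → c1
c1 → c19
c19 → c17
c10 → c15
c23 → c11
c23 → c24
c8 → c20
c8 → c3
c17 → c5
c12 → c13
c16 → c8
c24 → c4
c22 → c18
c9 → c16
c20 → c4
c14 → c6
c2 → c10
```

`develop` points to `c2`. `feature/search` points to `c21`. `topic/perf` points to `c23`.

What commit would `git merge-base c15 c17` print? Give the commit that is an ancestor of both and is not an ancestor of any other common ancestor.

c4

Ancestors of c15: {c15, c4}.
Ancestors of c17: {c12, c13, c17, c4, c5, c7}.
Common ancestors: {c4}.
The only common ancestor is c4, so it is the merge base.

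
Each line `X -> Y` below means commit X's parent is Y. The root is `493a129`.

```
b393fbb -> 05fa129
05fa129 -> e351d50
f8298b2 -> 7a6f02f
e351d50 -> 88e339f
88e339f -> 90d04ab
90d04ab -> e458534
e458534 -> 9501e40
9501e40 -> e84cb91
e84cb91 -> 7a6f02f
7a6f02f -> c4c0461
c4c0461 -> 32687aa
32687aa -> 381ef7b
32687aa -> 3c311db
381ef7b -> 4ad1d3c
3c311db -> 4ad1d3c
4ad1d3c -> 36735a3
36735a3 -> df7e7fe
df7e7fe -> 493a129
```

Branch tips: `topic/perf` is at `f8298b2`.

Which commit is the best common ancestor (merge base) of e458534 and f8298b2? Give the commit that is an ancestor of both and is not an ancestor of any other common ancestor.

Ancestors of e458534: {32687aa, 36735a3, 381ef7b, 3c311db, 493a129, 4ad1d3c, 7a6f02f, 9501e40, c4c0461, df7e7fe, e458534, e84cb91}.
Ancestors of f8298b2: {32687aa, 36735a3, 381ef7b, 3c311db, 493a129, 4ad1d3c, 7a6f02f, c4c0461, df7e7fe, f8298b2}.
Common ancestors: {32687aa, 36735a3, 381ef7b, 3c311db, 493a129, 4ad1d3c, 7a6f02f, c4c0461, df7e7fe}.
Among these, 7a6f02f is not an ancestor of any other common ancestor — it is the merge base.

7a6f02f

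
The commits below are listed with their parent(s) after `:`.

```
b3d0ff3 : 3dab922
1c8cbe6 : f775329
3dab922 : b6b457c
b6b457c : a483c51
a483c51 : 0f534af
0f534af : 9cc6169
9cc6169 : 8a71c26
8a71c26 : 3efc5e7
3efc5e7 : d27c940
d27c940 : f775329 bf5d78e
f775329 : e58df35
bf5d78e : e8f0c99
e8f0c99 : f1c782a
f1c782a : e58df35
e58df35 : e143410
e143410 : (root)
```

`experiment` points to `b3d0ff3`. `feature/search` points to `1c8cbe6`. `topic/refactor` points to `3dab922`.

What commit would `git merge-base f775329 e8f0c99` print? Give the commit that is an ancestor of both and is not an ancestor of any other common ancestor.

e58df35

Ancestors of f775329: {e143410, e58df35, f775329}.
Ancestors of e8f0c99: {e143410, e58df35, e8f0c99, f1c782a}.
Common ancestors: {e143410, e58df35}.
Among these, e58df35 is not an ancestor of any other common ancestor — it is the merge base.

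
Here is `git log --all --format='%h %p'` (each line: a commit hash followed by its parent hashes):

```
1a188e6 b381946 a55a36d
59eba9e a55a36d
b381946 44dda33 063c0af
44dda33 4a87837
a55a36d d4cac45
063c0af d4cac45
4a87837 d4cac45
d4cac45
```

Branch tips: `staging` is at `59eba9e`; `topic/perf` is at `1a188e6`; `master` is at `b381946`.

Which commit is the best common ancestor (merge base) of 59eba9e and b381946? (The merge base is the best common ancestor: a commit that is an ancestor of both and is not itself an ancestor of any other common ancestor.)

d4cac45

Ancestors of 59eba9e: {59eba9e, a55a36d, d4cac45}.
Ancestors of b381946: {063c0af, 44dda33, 4a87837, b381946, d4cac45}.
Common ancestors: {d4cac45}.
The only common ancestor is d4cac45, so it is the merge base.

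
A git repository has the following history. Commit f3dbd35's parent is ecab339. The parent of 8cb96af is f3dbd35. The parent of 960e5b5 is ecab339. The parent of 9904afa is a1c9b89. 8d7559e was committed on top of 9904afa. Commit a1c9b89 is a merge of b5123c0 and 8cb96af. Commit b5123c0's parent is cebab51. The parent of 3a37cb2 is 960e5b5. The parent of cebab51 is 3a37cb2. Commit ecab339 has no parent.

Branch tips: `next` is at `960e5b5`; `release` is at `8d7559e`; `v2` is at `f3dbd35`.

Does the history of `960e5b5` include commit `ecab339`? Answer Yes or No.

Ancestors of 960e5b5 (commits reachable by following parents): {960e5b5, ecab339}.
ecab339 is in that set, so it is an ancestor of 960e5b5.

Yes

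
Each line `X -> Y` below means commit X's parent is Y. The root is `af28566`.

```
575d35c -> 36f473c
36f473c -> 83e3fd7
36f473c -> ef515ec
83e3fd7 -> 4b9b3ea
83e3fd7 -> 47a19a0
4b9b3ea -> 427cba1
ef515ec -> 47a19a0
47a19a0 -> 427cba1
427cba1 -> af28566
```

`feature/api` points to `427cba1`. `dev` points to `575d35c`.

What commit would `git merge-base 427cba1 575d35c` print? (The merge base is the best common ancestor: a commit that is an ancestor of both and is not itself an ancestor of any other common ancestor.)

Ancestors of 427cba1: {427cba1, af28566}.
Ancestors of 575d35c: {36f473c, 427cba1, 47a19a0, 4b9b3ea, 575d35c, 83e3fd7, af28566, ef515ec}.
Common ancestors: {427cba1, af28566}.
Among these, 427cba1 is not an ancestor of any other common ancestor — it is the merge base.

427cba1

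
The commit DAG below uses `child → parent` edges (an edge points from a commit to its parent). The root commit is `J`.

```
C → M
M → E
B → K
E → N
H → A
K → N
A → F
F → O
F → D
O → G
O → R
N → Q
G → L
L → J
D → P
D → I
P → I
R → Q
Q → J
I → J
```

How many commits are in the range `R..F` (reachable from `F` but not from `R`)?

Reachable from F: {D, F, G, I, J, L, O, P, Q, R}.
Reachable from R: {J, Q, R}.
In F's history but not R's: {D, F, G, I, L, O, P} — 7 commits.

7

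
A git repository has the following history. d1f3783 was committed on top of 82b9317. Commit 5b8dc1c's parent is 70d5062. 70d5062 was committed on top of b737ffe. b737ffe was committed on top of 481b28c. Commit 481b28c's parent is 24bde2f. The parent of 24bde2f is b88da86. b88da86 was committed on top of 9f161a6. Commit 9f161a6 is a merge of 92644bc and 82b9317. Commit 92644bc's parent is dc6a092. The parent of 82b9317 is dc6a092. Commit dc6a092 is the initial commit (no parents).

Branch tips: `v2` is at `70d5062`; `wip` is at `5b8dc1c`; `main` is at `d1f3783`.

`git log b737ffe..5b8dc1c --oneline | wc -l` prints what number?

2

Reachable from 5b8dc1c: {24bde2f, 481b28c, 5b8dc1c, 70d5062, 82b9317, 92644bc, 9f161a6, b737ffe, b88da86, dc6a092}.
Reachable from b737ffe: {24bde2f, 481b28c, 82b9317, 92644bc, 9f161a6, b737ffe, b88da86, dc6a092}.
In 5b8dc1c's history but not b737ffe's: {5b8dc1c, 70d5062} — 2 commits.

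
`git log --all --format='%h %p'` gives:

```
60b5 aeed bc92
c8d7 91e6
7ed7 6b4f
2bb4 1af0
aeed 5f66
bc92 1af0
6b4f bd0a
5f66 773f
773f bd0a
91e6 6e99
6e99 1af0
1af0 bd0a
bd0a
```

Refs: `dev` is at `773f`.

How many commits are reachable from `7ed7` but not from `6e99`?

2

Reachable from 7ed7: {6b4f, 7ed7, bd0a}.
Reachable from 6e99: {1af0, 6e99, bd0a}.
In 7ed7's history but not 6e99's: {6b4f, 7ed7} — 2 commits.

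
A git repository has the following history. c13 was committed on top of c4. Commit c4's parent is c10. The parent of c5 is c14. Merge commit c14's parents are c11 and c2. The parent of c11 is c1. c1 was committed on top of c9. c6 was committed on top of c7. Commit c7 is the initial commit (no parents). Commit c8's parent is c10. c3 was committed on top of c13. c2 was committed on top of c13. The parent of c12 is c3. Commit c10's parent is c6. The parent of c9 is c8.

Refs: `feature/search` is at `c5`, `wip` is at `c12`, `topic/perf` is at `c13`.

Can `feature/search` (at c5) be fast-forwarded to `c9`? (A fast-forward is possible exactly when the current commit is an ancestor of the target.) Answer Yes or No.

A fast-forward from c5 to c9 is possible iff c5 is an ancestor of c9.
Ancestors of c9: {c10, c6, c7, c8, c9}.
c5 is not among them, so fast-forward is not possible.

No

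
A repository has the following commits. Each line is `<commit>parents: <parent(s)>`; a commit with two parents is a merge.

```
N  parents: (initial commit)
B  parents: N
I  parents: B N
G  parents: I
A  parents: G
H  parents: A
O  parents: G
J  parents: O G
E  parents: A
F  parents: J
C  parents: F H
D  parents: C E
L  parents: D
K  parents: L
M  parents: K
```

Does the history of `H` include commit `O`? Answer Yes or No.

No

Ancestors of H: {A, B, G, H, I, N}.
O is not in that set, so it is not an ancestor of H.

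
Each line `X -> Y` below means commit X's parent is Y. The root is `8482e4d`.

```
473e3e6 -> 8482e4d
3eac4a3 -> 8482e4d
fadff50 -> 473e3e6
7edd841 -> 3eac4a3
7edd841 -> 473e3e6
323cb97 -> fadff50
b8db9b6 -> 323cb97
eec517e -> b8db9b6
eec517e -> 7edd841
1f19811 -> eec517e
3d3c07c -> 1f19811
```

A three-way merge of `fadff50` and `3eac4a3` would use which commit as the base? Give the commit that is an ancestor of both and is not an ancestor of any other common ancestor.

8482e4d

Ancestors of fadff50: {473e3e6, 8482e4d, fadff50}.
Ancestors of 3eac4a3: {3eac4a3, 8482e4d}.
Common ancestors: {8482e4d}.
The only common ancestor is 8482e4d, so it is the merge base.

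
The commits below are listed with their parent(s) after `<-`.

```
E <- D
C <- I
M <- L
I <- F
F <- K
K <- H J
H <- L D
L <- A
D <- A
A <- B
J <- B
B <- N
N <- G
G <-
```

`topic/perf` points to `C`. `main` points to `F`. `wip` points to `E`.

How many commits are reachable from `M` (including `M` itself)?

Walking parent pointers from M: reachable set = {A, B, G, L, M, N}.
That is 6 commits.

6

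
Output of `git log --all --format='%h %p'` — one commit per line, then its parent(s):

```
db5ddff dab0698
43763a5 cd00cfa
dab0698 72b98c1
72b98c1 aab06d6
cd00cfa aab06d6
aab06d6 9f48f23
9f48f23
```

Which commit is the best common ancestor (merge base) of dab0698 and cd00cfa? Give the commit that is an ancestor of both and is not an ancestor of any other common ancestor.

aab06d6

Ancestors of dab0698: {72b98c1, 9f48f23, aab06d6, dab0698}.
Ancestors of cd00cfa: {9f48f23, aab06d6, cd00cfa}.
Common ancestors: {9f48f23, aab06d6}.
Among these, aab06d6 is not an ancestor of any other common ancestor — it is the merge base.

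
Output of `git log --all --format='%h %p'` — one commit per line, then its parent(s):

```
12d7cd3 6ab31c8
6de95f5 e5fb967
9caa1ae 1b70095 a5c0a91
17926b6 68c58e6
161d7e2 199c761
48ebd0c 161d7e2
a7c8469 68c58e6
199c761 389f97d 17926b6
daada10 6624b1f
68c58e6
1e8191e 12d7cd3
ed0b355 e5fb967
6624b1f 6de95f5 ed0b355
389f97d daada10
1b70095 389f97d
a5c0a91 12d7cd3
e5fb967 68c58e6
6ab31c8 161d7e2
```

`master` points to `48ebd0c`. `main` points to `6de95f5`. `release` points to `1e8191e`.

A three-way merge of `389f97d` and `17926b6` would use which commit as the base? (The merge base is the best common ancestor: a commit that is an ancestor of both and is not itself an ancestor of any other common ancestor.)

68c58e6

Ancestors of 389f97d: {389f97d, 6624b1f, 68c58e6, 6de95f5, daada10, e5fb967, ed0b355}.
Ancestors of 17926b6: {17926b6, 68c58e6}.
Common ancestors: {68c58e6}.
The only common ancestor is 68c58e6, so it is the merge base.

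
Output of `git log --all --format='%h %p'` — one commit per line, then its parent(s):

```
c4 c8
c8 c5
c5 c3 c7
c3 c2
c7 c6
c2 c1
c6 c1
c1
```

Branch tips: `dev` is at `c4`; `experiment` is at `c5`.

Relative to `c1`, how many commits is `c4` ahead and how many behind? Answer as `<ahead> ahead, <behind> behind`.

7 ahead, 0 behind

Reachable from c4: {c1, c2, c3, c4, c5, c6, c7, c8}.
Reachable from c1: {c1}.
Only in c4's history (ahead): {c2, c3, c4, c5, c6, c7, c8} — 7.
Only in c1's history (behind): {} — 0.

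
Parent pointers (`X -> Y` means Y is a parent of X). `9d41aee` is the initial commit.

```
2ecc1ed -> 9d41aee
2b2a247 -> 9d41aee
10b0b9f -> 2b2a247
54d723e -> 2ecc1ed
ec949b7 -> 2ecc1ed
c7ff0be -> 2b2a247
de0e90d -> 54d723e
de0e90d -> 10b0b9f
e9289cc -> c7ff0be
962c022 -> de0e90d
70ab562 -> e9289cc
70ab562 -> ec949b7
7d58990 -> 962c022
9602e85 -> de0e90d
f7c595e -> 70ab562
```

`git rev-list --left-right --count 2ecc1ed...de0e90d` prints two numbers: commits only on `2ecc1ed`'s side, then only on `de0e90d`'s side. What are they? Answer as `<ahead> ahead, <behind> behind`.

Reachable from 2ecc1ed: {2ecc1ed, 9d41aee}.
Reachable from de0e90d: {10b0b9f, 2b2a247, 2ecc1ed, 54d723e, 9d41aee, de0e90d}.
Only in 2ecc1ed's history (ahead): {} — 0.
Only in de0e90d's history (behind): {10b0b9f, 2b2a247, 54d723e, de0e90d} — 4.

0 ahead, 4 behind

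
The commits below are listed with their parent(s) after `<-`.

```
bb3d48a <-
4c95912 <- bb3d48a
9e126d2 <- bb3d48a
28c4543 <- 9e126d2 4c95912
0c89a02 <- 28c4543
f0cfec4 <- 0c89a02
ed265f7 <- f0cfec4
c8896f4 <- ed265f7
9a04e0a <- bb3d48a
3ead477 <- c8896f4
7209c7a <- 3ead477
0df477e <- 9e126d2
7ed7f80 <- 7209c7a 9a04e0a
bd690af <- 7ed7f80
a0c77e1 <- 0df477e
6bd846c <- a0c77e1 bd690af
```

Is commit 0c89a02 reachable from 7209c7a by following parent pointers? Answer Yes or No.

Yes

Ancestors of 7209c7a (commits reachable by following parents): {0c89a02, 28c4543, 3ead477, 4c95912, 7209c7a, 9e126d2, bb3d48a, c8896f4, ed265f7, f0cfec4}.
0c89a02 is in that set, so it is an ancestor of 7209c7a.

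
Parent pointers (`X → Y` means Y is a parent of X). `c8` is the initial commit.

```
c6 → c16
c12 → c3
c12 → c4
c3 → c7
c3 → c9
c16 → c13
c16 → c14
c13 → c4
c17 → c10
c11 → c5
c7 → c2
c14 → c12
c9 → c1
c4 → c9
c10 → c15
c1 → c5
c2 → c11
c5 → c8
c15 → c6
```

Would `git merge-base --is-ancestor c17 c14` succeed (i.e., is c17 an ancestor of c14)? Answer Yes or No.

No

Ancestors of c14: {c1, c11, c12, c14, c2, c3, c4, c5, c7, c8, c9}.
c17 is not in that set, so it is not an ancestor of c14.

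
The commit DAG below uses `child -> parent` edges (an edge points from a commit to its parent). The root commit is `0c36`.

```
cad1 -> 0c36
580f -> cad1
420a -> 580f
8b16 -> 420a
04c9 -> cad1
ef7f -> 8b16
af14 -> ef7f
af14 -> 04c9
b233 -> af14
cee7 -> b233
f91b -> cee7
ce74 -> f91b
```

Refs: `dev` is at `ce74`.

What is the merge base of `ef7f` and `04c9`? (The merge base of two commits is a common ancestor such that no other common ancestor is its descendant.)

cad1

Ancestors of ef7f: {0c36, 420a, 580f, 8b16, cad1, ef7f}.
Ancestors of 04c9: {04c9, 0c36, cad1}.
Common ancestors: {0c36, cad1}.
Among these, cad1 is not an ancestor of any other common ancestor — it is the merge base.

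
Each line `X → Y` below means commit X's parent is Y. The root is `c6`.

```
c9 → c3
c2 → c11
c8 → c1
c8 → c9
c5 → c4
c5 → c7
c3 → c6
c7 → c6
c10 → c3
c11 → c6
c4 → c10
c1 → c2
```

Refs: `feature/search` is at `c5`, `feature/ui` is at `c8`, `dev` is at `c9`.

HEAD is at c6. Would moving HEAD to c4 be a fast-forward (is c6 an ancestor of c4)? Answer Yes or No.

Yes

A fast-forward from c6 to c4 is possible iff c6 is an ancestor of c4.
Ancestors of c4: {c10, c3, c4, c6}.
c6 is among them, so fast-forward is possible.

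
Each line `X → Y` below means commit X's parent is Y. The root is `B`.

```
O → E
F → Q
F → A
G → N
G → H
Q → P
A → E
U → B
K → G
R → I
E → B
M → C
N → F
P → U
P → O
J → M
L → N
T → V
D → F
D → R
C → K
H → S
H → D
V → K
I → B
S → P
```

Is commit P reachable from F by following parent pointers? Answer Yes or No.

Ancestors of F (commits reachable by following parents): {A, B, E, F, O, P, Q, U}.
P is in that set, so it is an ancestor of F.

Yes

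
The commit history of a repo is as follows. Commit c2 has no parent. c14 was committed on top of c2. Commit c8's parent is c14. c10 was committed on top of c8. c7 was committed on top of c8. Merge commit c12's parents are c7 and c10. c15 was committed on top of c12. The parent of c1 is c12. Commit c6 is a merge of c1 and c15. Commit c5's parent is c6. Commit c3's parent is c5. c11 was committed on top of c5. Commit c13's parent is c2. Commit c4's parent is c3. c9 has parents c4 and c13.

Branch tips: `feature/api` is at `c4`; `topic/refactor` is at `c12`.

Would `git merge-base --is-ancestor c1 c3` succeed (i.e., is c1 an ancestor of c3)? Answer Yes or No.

Yes

Ancestors of c3 (commits reachable by following parents): {c1, c10, c12, c14, c15, c2, c3, c5, c6, c7, c8}.
c1 is in that set, so it is an ancestor of c3.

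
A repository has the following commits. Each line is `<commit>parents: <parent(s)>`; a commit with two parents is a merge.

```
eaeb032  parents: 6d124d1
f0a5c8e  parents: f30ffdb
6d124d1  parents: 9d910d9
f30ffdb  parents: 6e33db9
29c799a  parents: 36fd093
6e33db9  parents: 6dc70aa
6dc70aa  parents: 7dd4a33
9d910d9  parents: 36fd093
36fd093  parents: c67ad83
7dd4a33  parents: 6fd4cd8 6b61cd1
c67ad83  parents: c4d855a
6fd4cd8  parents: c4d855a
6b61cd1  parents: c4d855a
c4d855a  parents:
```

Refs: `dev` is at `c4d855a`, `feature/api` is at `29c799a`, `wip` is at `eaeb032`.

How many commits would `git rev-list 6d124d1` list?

5

Walking parent pointers from 6d124d1: reachable set = {36fd093, 6d124d1, 9d910d9, c4d855a, c67ad83}.
That is 5 commits.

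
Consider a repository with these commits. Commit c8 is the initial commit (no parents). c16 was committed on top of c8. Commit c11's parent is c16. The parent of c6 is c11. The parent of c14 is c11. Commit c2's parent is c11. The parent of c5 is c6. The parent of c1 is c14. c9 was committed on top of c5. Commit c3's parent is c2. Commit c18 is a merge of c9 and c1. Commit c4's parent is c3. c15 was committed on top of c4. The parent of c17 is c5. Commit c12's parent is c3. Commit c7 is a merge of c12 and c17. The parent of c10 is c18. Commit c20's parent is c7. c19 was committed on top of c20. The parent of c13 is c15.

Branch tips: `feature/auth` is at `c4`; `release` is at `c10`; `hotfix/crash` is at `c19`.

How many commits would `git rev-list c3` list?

5

Walking parent pointers from c3: reachable set = {c11, c16, c2, c3, c8}.
That is 5 commits.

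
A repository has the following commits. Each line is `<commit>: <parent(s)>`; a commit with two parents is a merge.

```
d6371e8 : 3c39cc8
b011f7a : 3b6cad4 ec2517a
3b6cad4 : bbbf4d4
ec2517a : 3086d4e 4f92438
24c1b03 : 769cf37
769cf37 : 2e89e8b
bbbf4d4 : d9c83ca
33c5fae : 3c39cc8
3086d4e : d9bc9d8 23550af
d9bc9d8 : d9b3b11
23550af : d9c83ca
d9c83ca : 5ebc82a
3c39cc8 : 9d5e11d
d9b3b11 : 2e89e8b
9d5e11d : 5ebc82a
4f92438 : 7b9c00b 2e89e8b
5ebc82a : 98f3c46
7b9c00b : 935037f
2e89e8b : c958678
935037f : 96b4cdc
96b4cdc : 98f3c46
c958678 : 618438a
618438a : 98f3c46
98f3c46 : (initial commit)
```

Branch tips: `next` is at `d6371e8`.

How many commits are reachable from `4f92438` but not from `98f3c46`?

7

Reachable from 4f92438: {2e89e8b, 4f92438, 618438a, 7b9c00b, 935037f, 96b4cdc, 98f3c46, c958678}.
Reachable from 98f3c46: {98f3c46}.
In 4f92438's history but not 98f3c46's: {2e89e8b, 4f92438, 618438a, 7b9c00b, 935037f, 96b4cdc, c958678} — 7 commits.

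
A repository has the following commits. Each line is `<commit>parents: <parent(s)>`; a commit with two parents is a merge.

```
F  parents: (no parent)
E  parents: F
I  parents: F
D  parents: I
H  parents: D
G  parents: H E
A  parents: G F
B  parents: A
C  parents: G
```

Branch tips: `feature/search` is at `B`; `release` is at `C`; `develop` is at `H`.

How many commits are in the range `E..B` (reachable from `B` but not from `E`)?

6

Reachable from B: {A, B, D, E, F, G, H, I}.
Reachable from E: {E, F}.
In B's history but not E's: {A, B, D, G, H, I} — 6 commits.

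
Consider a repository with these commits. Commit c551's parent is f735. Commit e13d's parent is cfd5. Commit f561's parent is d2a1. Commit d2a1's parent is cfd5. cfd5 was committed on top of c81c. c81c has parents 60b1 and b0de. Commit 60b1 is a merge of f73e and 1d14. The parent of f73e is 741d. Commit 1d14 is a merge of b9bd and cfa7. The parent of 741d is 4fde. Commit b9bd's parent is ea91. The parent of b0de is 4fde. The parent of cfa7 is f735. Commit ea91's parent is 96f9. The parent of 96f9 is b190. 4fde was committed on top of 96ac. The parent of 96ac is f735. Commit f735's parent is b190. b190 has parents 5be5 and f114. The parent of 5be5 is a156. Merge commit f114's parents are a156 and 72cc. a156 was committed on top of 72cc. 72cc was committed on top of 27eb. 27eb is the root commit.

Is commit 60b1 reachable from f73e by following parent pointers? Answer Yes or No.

Ancestors of f73e: {27eb, 4fde, 5be5, 72cc, 741d, 96ac, a156, b190, f114, f735, f73e}.
60b1 is not in that set, so it is not an ancestor of f73e.

No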